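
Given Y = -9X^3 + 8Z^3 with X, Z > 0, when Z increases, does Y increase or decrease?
Y increases

Taking the partial derivative:
∂Y/∂Z = 24Z^2

∂Y/∂Z = 24Z^2 > 0 (assuming positive values)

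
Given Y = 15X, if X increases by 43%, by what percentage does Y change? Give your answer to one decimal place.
43.0%

For Y = 15X:
If X → X(1 + 0.43)
Then Y → Y · (1 + 0.43)^1
     = Y · 1.4300

Percentage change = ((1 + 0.43)^1 − 1) × 100% = 43.0%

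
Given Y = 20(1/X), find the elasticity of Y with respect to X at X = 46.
Elasticity = -1

Elasticity = (dY/dX) · (X/Y)

dY/dX = -20/X²
At X = 46: dY/dX = -5/529, Y = 10/23

Elasticity = (-5/529) · (46 / (10/23)) = -1

Interpretation: for a small percentage change in X, the percentage change in Y is approximately -1.00 times as large.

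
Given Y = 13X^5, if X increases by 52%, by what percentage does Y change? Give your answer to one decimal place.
711.4%

For Y = 13X^5:
If X → X(1 + 0.52)
Then Y → Y · (1 + 0.52)^5
     ≈ Y · 8.1137

Percentage change = ((1 + 0.52)^5 − 1) × 100% ≈ 711.4%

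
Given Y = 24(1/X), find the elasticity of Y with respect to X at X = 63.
Elasticity = -1

Elasticity = (dY/dX) · (X/Y)

dY/dX = -24/X²
At X = 63: dY/dX = -8/1323, Y = 8/21

Elasticity = (-8/1323) · (63 / (8/21)) = -1

Interpretation: for a small percentage change in X, the percentage change in Y is approximately -1.00 times as large.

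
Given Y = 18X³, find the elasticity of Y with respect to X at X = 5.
Elasticity = 3

Elasticity = (dY/dX) · (X/Y)

dY/dX = 54·X²
At X = 5: dY/dX = 1350, Y = 2250

Elasticity = 1350 · (5 / 2250) = 3

Interpretation: for a small percentage change in X, the percentage change in Y is approximately 3.00 times as large.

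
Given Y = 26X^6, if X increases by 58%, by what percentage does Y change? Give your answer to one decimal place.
1455.8%

For Y = 26X^6:
If X → X(1 + 0.58)
Then Y → Y · (1 + 0.58)^6
     ≈ Y · 15.5576

Percentage change = ((1 + 0.58)^6 − 1) × 100% ≈ 1455.8%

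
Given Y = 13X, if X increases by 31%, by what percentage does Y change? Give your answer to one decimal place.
31.0%

For Y = 13X:
If X → X(1 + 0.31)
Then Y → Y · (1 + 0.31)^1
     = Y · 1.3100

Percentage change = ((1 + 0.31)^1 − 1) × 100% = 31.0%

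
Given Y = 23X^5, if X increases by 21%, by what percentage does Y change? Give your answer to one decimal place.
159.4%

For Y = 23X^5:
If X → X(1 + 0.21)
Then Y → Y · (1 + 0.21)^5
     ≈ Y · 2.5937

Percentage change = ((1 + 0.21)^5 − 1) × 100% ≈ 159.4%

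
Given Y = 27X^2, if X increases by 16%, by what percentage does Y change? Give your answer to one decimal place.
34.6%

For Y = 27X^2:
If X → X(1 + 0.16)
Then Y → Y · (1 + 0.16)^2
     = Y · 1.3456

Percentage change = ((1 + 0.16)^2 − 1) × 100% ≈ 34.6%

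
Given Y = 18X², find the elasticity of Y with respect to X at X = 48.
Elasticity = 2

Elasticity = (dY/dX) · (X/Y)

dY/dX = 36·X
At X = 48: dY/dX = 1728, Y = 41472

Elasticity = 1728 · (48 / 41472) = 2

Interpretation: for a small percentage change in X, the percentage change in Y is approximately 2.00 times as large.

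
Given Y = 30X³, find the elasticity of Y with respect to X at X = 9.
Elasticity = 3

Elasticity = (dY/dX) · (X/Y)

dY/dX = 90·X²
At X = 9: dY/dX = 7290, Y = 21870

Elasticity = 7290 · (9 / 21870) = 3

Interpretation: for a small percentage change in X, the percentage change in Y is approximately 3.00 times as large.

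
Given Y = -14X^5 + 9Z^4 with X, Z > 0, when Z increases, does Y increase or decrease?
Y increases

Taking the partial derivative:
∂Y/∂Z = 36Z^3

∂Y/∂Z = 36Z^3 > 0 (assuming positive values)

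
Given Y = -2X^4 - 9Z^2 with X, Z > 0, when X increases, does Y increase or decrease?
Y decreases

Taking the partial derivative:
∂Y/∂X = -8X^3

∂Y/∂X = -8X^3 < 0 (assuming positive values)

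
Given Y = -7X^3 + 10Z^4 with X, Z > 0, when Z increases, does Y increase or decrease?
Y increases

Taking the partial derivative:
∂Y/∂Z = 40Z^3

∂Y/∂Z = 40Z^3 > 0 (assuming positive values)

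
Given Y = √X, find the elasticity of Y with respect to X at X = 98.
Elasticity = 1/2

Elasticity = (dY/dX) · (X/Y)

dY/dX = 1/(2·√X)
At X = 98: dY/dX = √2/28, Y = 7·√2

Elasticity = (√2/28) · (98 / (7·√2)) = 1/2

Interpretation: for a small percentage change in X, the percentage change in Y is approximately 0.50 times as large.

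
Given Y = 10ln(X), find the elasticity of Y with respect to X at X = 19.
Elasticity = 1/ln(19) ≈ 0.3396

Elasticity = (dY/dX) · (X/Y)

dY/dX = 10/X
At X = 19: dY/dX = 10/19, Y = 10·ln(19)

Elasticity = (10/19) · (19 / (10·ln(19))) = 1/ln(19) ≈ 0.3396

Interpretation: for a small percentage change in X, the percentage change in Y is approximately 0.34 times as large.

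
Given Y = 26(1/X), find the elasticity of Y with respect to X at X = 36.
Elasticity = -1

Elasticity = (dY/dX) · (X/Y)

dY/dX = -26/X²
At X = 36: dY/dX = -13/648, Y = 13/18

Elasticity = (-13/648) · (36 / (13/18)) = -1

Interpretation: for a small percentage change in X, the percentage change in Y is approximately -1.00 times as large.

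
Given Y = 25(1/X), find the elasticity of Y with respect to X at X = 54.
Elasticity = -1

Elasticity = (dY/dX) · (X/Y)

dY/dX = -25/X²
At X = 54: dY/dX = -25/2916, Y = 25/54

Elasticity = (-25/2916) · (54 / (25/54)) = -1

Interpretation: for a small percentage change in X, the percentage change in Y is approximately -1.00 times as large.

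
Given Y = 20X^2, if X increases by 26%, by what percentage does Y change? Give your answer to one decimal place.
58.8%

For Y = 20X^2:
If X → X(1 + 0.26)
Then Y → Y · (1 + 0.26)^2
     = Y · 1.5876

Percentage change = ((1 + 0.26)^2 − 1) × 100% ≈ 58.8%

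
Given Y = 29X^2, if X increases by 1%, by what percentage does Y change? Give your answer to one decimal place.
2.0%

For Y = 29X^2:
If X → X(1 + 0.01)
Then Y → Y · (1 + 0.01)^2
     = Y · 1.0201

Percentage change = ((1 + 0.01)^2 − 1) × 100% ≈ 2.0%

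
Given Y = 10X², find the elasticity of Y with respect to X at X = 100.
Elasticity = 2

Elasticity = (dY/dX) · (X/Y)

dY/dX = 20·X
At X = 100: dY/dX = 2000, Y = 100000

Elasticity = 2000 · (100 / 100000) = 2

Interpretation: for a small percentage change in X, the percentage change in Y is approximately 2.00 times as large.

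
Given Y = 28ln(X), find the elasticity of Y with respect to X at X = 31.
Elasticity = 1/ln(31) ≈ 0.2912

Elasticity = (dY/dX) · (X/Y)

dY/dX = 28/X
At X = 31: dY/dX = 28/31, Y = 28·ln(31)

Elasticity = (28/31) · (31 / (28·ln(31))) = 1/ln(31) ≈ 0.2912

Interpretation: for a small percentage change in X, the percentage change in Y is approximately 0.29 times as large.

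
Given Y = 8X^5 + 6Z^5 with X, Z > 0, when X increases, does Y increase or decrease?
Y increases

Taking the partial derivative:
∂Y/∂X = 40X^4

∂Y/∂X = 40X^4 > 0 (assuming positive values)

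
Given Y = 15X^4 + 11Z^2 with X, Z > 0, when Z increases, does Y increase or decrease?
Y increases

Taking the partial derivative:
∂Y/∂Z = 22Z

∂Y/∂Z = 22Z > 0 (assuming positive values)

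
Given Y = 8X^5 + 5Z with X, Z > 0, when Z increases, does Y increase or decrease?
Y increases

Taking the partial derivative:
∂Y/∂Z = 5

∂Y/∂Z = 5 > 0 (assuming positive values)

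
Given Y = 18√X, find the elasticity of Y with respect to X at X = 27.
Elasticity = 1/2

Elasticity = (dY/dX) · (X/Y)

dY/dX = 9/√X
At X = 27: dY/dX = √3, Y = 54·√3

Elasticity = (√3) · (27 / (54·√3)) = 1/2

Interpretation: for a small percentage change in X, the percentage change in Y is approximately 0.50 times as large.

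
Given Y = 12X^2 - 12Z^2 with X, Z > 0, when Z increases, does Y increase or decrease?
Y decreases

Taking the partial derivative:
∂Y/∂Z = -24Z

∂Y/∂Z = -24Z < 0 (assuming positive values)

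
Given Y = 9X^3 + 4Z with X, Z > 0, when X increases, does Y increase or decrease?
Y increases

Taking the partial derivative:
∂Y/∂X = 27X^2

∂Y/∂X = 27X^2 > 0 (assuming positive values)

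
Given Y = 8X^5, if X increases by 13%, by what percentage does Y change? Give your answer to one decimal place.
84.2%

For Y = 8X^5:
If X → X(1 + 0.13)
Then Y → Y · (1 + 0.13)^5
     ≈ Y · 1.8424

Percentage change = ((1 + 0.13)^5 − 1) × 100% ≈ 84.2%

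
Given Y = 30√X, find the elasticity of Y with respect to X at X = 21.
Elasticity = 1/2

Elasticity = (dY/dX) · (X/Y)

dY/dX = 15/√X
At X = 21: dY/dX = 5·√21/7, Y = 30·√21

Elasticity = (5·√21/7) · (21 / (30·√21)) = 1/2

Interpretation: for a small percentage change in X, the percentage change in Y is approximately 0.50 times as large.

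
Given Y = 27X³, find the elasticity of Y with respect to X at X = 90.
Elasticity = 3

Elasticity = (dY/dX) · (X/Y)

dY/dX = 81·X²
At X = 90: dY/dX = 656100, Y = 19683000

Elasticity = 656100 · (90 / 19683000) = 3

Interpretation: for a small percentage change in X, the percentage change in Y is approximately 3.00 times as large.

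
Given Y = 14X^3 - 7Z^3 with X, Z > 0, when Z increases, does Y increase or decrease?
Y decreases

Taking the partial derivative:
∂Y/∂Z = -21Z^2

∂Y/∂Z = -21Z^2 < 0 (assuming positive values)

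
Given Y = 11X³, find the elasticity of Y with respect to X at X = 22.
Elasticity = 3

Elasticity = (dY/dX) · (X/Y)

dY/dX = 33·X²
At X = 22: dY/dX = 15972, Y = 117128

Elasticity = 15972 · (22 / 117128) = 3

Interpretation: for a small percentage change in X, the percentage change in Y is approximately 3.00 times as large.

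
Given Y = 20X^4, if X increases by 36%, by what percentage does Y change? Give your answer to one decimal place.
242.1%

For Y = 20X^4:
If X → X(1 + 0.36)
Then Y → Y · (1 + 0.36)^4
     ≈ Y · 3.4210

Percentage change = ((1 + 0.36)^4 − 1) × 100% ≈ 242.1%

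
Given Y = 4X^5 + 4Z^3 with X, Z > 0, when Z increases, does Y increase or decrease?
Y increases

Taking the partial derivative:
∂Y/∂Z = 12Z^2

∂Y/∂Z = 12Z^2 > 0 (assuming positive values)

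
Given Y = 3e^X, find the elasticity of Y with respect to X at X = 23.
Elasticity = 23

Elasticity = (dY/dX) · (X/Y)

dY/dX = 3·e^X
At X = 23: dY/dX = 3·e^23, Y = 3·e^23

Elasticity = (3·e^23) · (23 / (3·e^23)) = 23

Interpretation: for a small percentage change in X, the percentage change in Y is approximately 23.00 times as large.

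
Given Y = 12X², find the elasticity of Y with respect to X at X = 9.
Elasticity = 2

Elasticity = (dY/dX) · (X/Y)

dY/dX = 24·X
At X = 9: dY/dX = 216, Y = 972

Elasticity = 216 · (9 / 972) = 2

Interpretation: for a small percentage change in X, the percentage change in Y is approximately 2.00 times as large.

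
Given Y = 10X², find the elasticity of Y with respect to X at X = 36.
Elasticity = 2

Elasticity = (dY/dX) · (X/Y)

dY/dX = 20·X
At X = 36: dY/dX = 720, Y = 12960

Elasticity = 720 · (36 / 12960) = 2

Interpretation: for a small percentage change in X, the percentage change in Y is approximately 2.00 times as large.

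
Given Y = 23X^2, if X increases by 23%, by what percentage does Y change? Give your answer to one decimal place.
51.3%

For Y = 23X^2:
If X → X(1 + 0.23)
Then Y → Y · (1 + 0.23)^2
     = Y · 1.5129

Percentage change = ((1 + 0.23)^2 − 1) × 100% ≈ 51.3%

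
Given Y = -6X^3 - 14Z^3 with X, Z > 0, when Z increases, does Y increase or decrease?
Y decreases

Taking the partial derivative:
∂Y/∂Z = -42Z^2

∂Y/∂Z = -42Z^2 < 0 (assuming positive values)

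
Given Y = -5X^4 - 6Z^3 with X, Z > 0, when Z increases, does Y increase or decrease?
Y decreases

Taking the partial derivative:
∂Y/∂Z = -18Z^2

∂Y/∂Z = -18Z^2 < 0 (assuming positive values)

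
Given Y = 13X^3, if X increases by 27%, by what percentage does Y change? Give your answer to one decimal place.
104.8%

For Y = 13X^3:
If X → X(1 + 0.27)
Then Y → Y · (1 + 0.27)^3
     ≈ Y · 2.0484

Percentage change = ((1 + 0.27)^3 − 1) × 100% ≈ 104.8%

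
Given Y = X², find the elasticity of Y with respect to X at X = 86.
Elasticity = 2

Elasticity = (dY/dX) · (X/Y)

dY/dX = 2·X
At X = 86: dY/dX = 172, Y = 7396

Elasticity = 172 · (86 / 7396) = 2

Interpretation: for a small percentage change in X, the percentage change in Y is approximately 2.00 times as large.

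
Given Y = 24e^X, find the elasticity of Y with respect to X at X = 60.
Elasticity = 60

Elasticity = (dY/dX) · (X/Y)

dY/dX = 24·e^X
At X = 60: dY/dX = 24·e^60, Y = 24·e^60

Elasticity = (24·e^60) · (60 / (24·e^60)) = 60

Interpretation: for a small percentage change in X, the percentage change in Y is approximately 60.00 times as large.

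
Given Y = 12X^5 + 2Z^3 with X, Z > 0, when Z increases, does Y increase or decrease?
Y increases

Taking the partial derivative:
∂Y/∂Z = 6Z^2

∂Y/∂Z = 6Z^2 > 0 (assuming positive values)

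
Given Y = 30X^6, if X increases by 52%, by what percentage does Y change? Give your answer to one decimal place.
1133.3%

For Y = 30X^6:
If X → X(1 + 0.52)
Then Y → Y · (1 + 0.52)^6
     ≈ Y · 12.3328

Percentage change = ((1 + 0.52)^6 − 1) × 100% ≈ 1133.3%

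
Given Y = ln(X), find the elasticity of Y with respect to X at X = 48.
Elasticity = 1/ln(48) ≈ 0.2583

Elasticity = (dY/dX) · (X/Y)

dY/dX = 1/X
At X = 48: dY/dX = 1/48, Y = ln(48)

Elasticity = (1/48) · (48 / (ln(48))) = 1/ln(48) ≈ 0.2583

Interpretation: for a small percentage change in X, the percentage change in Y is approximately 0.26 times as large.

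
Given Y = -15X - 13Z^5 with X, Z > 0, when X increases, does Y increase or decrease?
Y decreases

Taking the partial derivative:
∂Y/∂X = -15

∂Y/∂X = -15 < 0 (assuming positive values)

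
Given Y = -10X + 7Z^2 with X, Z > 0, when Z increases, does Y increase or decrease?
Y increases

Taking the partial derivative:
∂Y/∂Z = 14Z

∂Y/∂Z = 14Z > 0 (assuming positive values)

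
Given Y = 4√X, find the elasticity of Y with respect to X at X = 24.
Elasticity = 1/2

Elasticity = (dY/dX) · (X/Y)

dY/dX = 2/√X
At X = 24: dY/dX = √6/6, Y = 8·√6

Elasticity = (√6/6) · (24 / (8·√6)) = 1/2

Interpretation: for a small percentage change in X, the percentage change in Y is approximately 0.50 times as large.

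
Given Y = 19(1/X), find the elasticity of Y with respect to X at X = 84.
Elasticity = -1

Elasticity = (dY/dX) · (X/Y)

dY/dX = -19/X²
At X = 84: dY/dX = -19/7056, Y = 19/84

Elasticity = (-19/7056) · (84 / (19/84)) = -1

Interpretation: for a small percentage change in X, the percentage change in Y is approximately -1.00 times as large.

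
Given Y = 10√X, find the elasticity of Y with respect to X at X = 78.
Elasticity = 1/2

Elasticity = (dY/dX) · (X/Y)

dY/dX = 5/√X
At X = 78: dY/dX = 5·√78/78, Y = 10·√78

Elasticity = (5·√78/78) · (78 / (10·√78)) = 1/2

Interpretation: for a small percentage change in X, the percentage change in Y is approximately 0.50 times as large.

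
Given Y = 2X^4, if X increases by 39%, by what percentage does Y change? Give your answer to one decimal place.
273.3%

For Y = 2X^4:
If X → X(1 + 0.39)
Then Y → Y · (1 + 0.39)^4
     ≈ Y · 3.7330

Percentage change = ((1 + 0.39)^4 − 1) × 100% ≈ 273.3%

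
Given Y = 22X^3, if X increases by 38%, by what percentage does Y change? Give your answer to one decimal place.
162.8%

For Y = 22X^3:
If X → X(1 + 0.38)
Then Y → Y · (1 + 0.38)^3
     ≈ Y · 2.6281

Percentage change = ((1 + 0.38)^3 − 1) × 100% ≈ 162.8%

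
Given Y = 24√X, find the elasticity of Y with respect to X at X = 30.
Elasticity = 1/2

Elasticity = (dY/dX) · (X/Y)

dY/dX = 12/√X
At X = 30: dY/dX = 2·√30/5, Y = 24·√30

Elasticity = (2·√30/5) · (30 / (24·√30)) = 1/2

Interpretation: for a small percentage change in X, the percentage change in Y is approximately 0.50 times as large.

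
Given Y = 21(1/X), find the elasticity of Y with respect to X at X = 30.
Elasticity = -1

Elasticity = (dY/dX) · (X/Y)

dY/dX = -21/X²
At X = 30: dY/dX = -7/300, Y = 7/10

Elasticity = (-7/300) · (30 / (7/10)) = -1

Interpretation: for a small percentage change in X, the percentage change in Y is approximately -1.00 times as large.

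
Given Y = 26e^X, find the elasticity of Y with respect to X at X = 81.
Elasticity = 81

Elasticity = (dY/dX) · (X/Y)

dY/dX = 26·e^X
At X = 81: dY/dX = 26·e^81, Y = 26·e^81

Elasticity = (26·e^81) · (81 / (26·e^81)) = 81

Interpretation: for a small percentage change in X, the percentage change in Y is approximately 81.00 times as large.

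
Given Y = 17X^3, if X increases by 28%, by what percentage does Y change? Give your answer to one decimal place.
109.7%

For Y = 17X^3:
If X → X(1 + 0.28)
Then Y → Y · (1 + 0.28)^3
     ≈ Y · 2.0972

Percentage change = ((1 + 0.28)^3 − 1) × 100% ≈ 109.7%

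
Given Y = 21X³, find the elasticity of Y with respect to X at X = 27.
Elasticity = 3

Elasticity = (dY/dX) · (X/Y)

dY/dX = 63·X²
At X = 27: dY/dX = 45927, Y = 413343

Elasticity = 45927 · (27 / 413343) = 3

Interpretation: for a small percentage change in X, the percentage change in Y is approximately 3.00 times as large.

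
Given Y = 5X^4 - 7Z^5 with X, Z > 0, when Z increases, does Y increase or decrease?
Y decreases

Taking the partial derivative:
∂Y/∂Z = -35Z^4

∂Y/∂Z = -35Z^4 < 0 (assuming positive values)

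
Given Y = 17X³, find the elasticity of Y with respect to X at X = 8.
Elasticity = 3

Elasticity = (dY/dX) · (X/Y)

dY/dX = 51·X²
At X = 8: dY/dX = 3264, Y = 8704

Elasticity = 3264 · (8 / 8704) = 3

Interpretation: for a small percentage change in X, the percentage change in Y is approximately 3.00 times as large.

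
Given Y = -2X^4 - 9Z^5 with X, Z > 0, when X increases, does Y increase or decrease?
Y decreases

Taking the partial derivative:
∂Y/∂X = -8X^3

∂Y/∂X = -8X^3 < 0 (assuming positive values)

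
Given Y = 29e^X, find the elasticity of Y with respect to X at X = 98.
Elasticity = 98

Elasticity = (dY/dX) · (X/Y)

dY/dX = 29·e^X
At X = 98: dY/dX = 29·e^98, Y = 29·e^98

Elasticity = (29·e^98) · (98 / (29·e^98)) = 98

Interpretation: for a small percentage change in X, the percentage change in Y is approximately 98.00 times as large.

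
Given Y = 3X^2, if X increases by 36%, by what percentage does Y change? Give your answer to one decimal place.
85.0%

For Y = 3X^2:
If X → X(1 + 0.36)
Then Y → Y · (1 + 0.36)^2
     = Y · 1.8496

Percentage change = ((1 + 0.36)^2 − 1) × 100% ≈ 85.0%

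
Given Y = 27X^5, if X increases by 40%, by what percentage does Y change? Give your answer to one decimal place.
437.8%

For Y = 27X^5:
If X → X(1 + 0.4)
Then Y → Y · (1 + 0.4)^5
     ≈ Y · 5.3782

Percentage change = ((1 + 0.4)^5 − 1) × 100% ≈ 437.8%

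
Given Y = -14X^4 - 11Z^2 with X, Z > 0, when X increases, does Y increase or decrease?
Y decreases

Taking the partial derivative:
∂Y/∂X = -56X^3

∂Y/∂X = -56X^3 < 0 (assuming positive values)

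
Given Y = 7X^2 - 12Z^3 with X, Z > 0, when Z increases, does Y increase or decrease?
Y decreases

Taking the partial derivative:
∂Y/∂Z = -36Z^2

∂Y/∂Z = -36Z^2 < 0 (assuming positive values)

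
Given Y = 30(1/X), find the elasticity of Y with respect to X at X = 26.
Elasticity = -1

Elasticity = (dY/dX) · (X/Y)

dY/dX = -30/X²
At X = 26: dY/dX = -15/338, Y = 15/13

Elasticity = (-15/338) · (26 / (15/13)) = -1

Interpretation: for a small percentage change in X, the percentage change in Y is approximately -1.00 times as large.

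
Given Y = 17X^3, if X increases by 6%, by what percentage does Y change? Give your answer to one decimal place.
19.1%

For Y = 17X^3:
If X → X(1 + 0.06)
Then Y → Y · (1 + 0.06)^3
     ≈ Y · 1.1910

Percentage change = ((1 + 0.06)^3 − 1) × 100% ≈ 19.1%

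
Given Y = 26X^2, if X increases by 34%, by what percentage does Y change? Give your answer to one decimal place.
79.6%

For Y = 26X^2:
If X → X(1 + 0.34)
Then Y → Y · (1 + 0.34)^2
     = Y · 1.7956

Percentage change = ((1 + 0.34)^2 − 1) × 100% ≈ 79.6%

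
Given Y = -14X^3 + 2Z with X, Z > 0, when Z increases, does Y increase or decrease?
Y increases

Taking the partial derivative:
∂Y/∂Z = 2

∂Y/∂Z = 2 > 0 (assuming positive values)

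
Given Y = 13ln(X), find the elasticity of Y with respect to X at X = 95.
Elasticity = 1/ln(95) ≈ 0.2196

Elasticity = (dY/dX) · (X/Y)

dY/dX = 13/X
At X = 95: dY/dX = 13/95, Y = 13·ln(95)

Elasticity = (13/95) · (95 / (13·ln(95))) = 1/ln(95) ≈ 0.2196

Interpretation: for a small percentage change in X, the percentage change in Y is approximately 0.22 times as large.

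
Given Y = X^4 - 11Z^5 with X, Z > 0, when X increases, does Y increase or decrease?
Y increases

Taking the partial derivative:
∂Y/∂X = 4X^3

∂Y/∂X = 4X^3 > 0 (assuming positive values)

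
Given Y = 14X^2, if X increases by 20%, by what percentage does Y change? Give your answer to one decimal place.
44.0%

For Y = 14X^2:
If X → X(1 + 0.2)
Then Y → Y · (1 + 0.2)^2
     = Y · 1.4400

Percentage change = ((1 + 0.2)^2 − 1) × 100% = 44.0%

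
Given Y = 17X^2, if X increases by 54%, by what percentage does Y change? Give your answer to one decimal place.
137.2%

For Y = 17X^2:
If X → X(1 + 0.54)
Then Y → Y · (1 + 0.54)^2
     = Y · 2.3716

Percentage change = ((1 + 0.54)^2 − 1) × 100% ≈ 137.2%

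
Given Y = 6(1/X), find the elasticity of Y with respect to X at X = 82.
Elasticity = -1

Elasticity = (dY/dX) · (X/Y)

dY/dX = -6/X²
At X = 82: dY/dX = -3/3362, Y = 3/41

Elasticity = (-3/3362) · (82 / (3/41)) = -1

Interpretation: for a small percentage change in X, the percentage change in Y is approximately -1.00 times as large.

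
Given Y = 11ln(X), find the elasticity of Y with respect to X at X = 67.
Elasticity = 1/ln(67) ≈ 0.2378

Elasticity = (dY/dX) · (X/Y)

dY/dX = 11/X
At X = 67: dY/dX = 11/67, Y = 11·ln(67)

Elasticity = (11/67) · (67 / (11·ln(67))) = 1/ln(67) ≈ 0.2378

Interpretation: for a small percentage change in X, the percentage change in Y is approximately 0.24 times as large.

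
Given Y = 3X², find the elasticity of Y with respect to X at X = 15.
Elasticity = 2

Elasticity = (dY/dX) · (X/Y)

dY/dX = 6·X
At X = 15: dY/dX = 90, Y = 675

Elasticity = 90 · (15 / 675) = 2

Interpretation: for a small percentage change in X, the percentage change in Y is approximately 2.00 times as large.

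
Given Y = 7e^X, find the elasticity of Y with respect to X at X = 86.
Elasticity = 86

Elasticity = (dY/dX) · (X/Y)

dY/dX = 7·e^X
At X = 86: dY/dX = 7·e^86, Y = 7·e^86

Elasticity = (7·e^86) · (86 / (7·e^86)) = 86

Interpretation: for a small percentage change in X, the percentage change in Y is approximately 86.00 times as large.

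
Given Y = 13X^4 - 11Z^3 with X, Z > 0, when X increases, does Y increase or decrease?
Y increases

Taking the partial derivative:
∂Y/∂X = 52X^3

∂Y/∂X = 52X^3 > 0 (assuming positive values)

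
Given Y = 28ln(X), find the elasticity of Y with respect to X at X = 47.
Elasticity = 1/ln(47) ≈ 0.2597

Elasticity = (dY/dX) · (X/Y)

dY/dX = 28/X
At X = 47: dY/dX = 28/47, Y = 28·ln(47)

Elasticity = (28/47) · (47 / (28·ln(47))) = 1/ln(47) ≈ 0.2597

Interpretation: for a small percentage change in X, the percentage change in Y is approximately 0.26 times as large.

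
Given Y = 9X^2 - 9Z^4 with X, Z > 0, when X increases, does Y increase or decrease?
Y increases

Taking the partial derivative:
∂Y/∂X = 18X

∂Y/∂X = 18X > 0 (assuming positive values)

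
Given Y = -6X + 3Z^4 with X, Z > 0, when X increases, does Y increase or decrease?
Y decreases

Taking the partial derivative:
∂Y/∂X = -6

∂Y/∂X = -6 < 0 (assuming positive values)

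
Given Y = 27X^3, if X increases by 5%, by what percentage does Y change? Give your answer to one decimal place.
15.8%

For Y = 27X^3:
If X → X(1 + 0.05)
Then Y → Y · (1 + 0.05)^3
     ≈ Y · 1.1576

Percentage change = ((1 + 0.05)^3 − 1) × 100% ≈ 15.8%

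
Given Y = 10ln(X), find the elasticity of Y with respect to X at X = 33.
Elasticity = 1/ln(33) ≈ 0.2860

Elasticity = (dY/dX) · (X/Y)

dY/dX = 10/X
At X = 33: dY/dX = 10/33, Y = 10·ln(33)

Elasticity = (10/33) · (33 / (10·ln(33))) = 1/ln(33) ≈ 0.2860

Interpretation: for a small percentage change in X, the percentage change in Y is approximately 0.29 times as large.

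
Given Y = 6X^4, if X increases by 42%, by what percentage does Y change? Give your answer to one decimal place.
306.6%

For Y = 6X^4:
If X → X(1 + 0.42)
Then Y → Y · (1 + 0.42)^4
     ≈ Y · 4.0659

Percentage change = ((1 + 0.42)^4 − 1) × 100% ≈ 306.6%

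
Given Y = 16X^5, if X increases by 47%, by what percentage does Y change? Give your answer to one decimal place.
586.4%

For Y = 16X^5:
If X → X(1 + 0.47)
Then Y → Y · (1 + 0.47)^5
     ≈ Y · 6.8641

Percentage change = ((1 + 0.47)^5 − 1) × 100% ≈ 586.4%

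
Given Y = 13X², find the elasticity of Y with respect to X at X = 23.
Elasticity = 2

Elasticity = (dY/dX) · (X/Y)

dY/dX = 26·X
At X = 23: dY/dX = 598, Y = 6877

Elasticity = 598 · (23 / 6877) = 2

Interpretation: for a small percentage change in X, the percentage change in Y is approximately 2.00 times as large.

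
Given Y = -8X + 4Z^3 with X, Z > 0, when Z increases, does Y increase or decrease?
Y increases

Taking the partial derivative:
∂Y/∂Z = 12Z^2

∂Y/∂Z = 12Z^2 > 0 (assuming positive values)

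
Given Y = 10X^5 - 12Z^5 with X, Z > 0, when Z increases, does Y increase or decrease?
Y decreases

Taking the partial derivative:
∂Y/∂Z = -60Z^4

∂Y/∂Z = -60Z^4 < 0 (assuming positive values)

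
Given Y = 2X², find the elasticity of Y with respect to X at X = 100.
Elasticity = 2

Elasticity = (dY/dX) · (X/Y)

dY/dX = 4·X
At X = 100: dY/dX = 400, Y = 20000

Elasticity = 400 · (100 / 20000) = 2

Interpretation: for a small percentage change in X, the percentage change in Y is approximately 2.00 times as large.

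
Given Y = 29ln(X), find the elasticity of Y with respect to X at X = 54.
Elasticity = 1/ln(54) ≈ 0.2507

Elasticity = (dY/dX) · (X/Y)

dY/dX = 29/X
At X = 54: dY/dX = 29/54, Y = 29·ln(54)

Elasticity = (29/54) · (54 / (29·ln(54))) = 1/ln(54) ≈ 0.2507

Interpretation: for a small percentage change in X, the percentage change in Y is approximately 0.25 times as large.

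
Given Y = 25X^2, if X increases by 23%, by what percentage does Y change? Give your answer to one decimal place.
51.3%

For Y = 25X^2:
If X → X(1 + 0.23)
Then Y → Y · (1 + 0.23)^2
     = Y · 1.5129

Percentage change = ((1 + 0.23)^2 − 1) × 100% ≈ 51.3%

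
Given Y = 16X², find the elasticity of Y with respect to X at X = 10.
Elasticity = 2

Elasticity = (dY/dX) · (X/Y)

dY/dX = 32·X
At X = 10: dY/dX = 320, Y = 1600

Elasticity = 320 · (10 / 1600) = 2

Interpretation: for a small percentage change in X, the percentage change in Y is approximately 2.00 times as large.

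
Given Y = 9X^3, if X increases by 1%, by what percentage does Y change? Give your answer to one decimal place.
3.0%

For Y = 9X^3:
If X → X(1 + 0.01)
Then Y → Y · (1 + 0.01)^3
     ≈ Y · 1.0303

Percentage change = ((1 + 0.01)^3 − 1) × 100% ≈ 3.0%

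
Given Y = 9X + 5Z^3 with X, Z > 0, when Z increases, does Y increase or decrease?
Y increases

Taking the partial derivative:
∂Y/∂Z = 15Z^2

∂Y/∂Z = 15Z^2 > 0 (assuming positive values)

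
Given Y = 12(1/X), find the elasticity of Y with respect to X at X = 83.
Elasticity = -1

Elasticity = (dY/dX) · (X/Y)

dY/dX = -12/X²
At X = 83: dY/dX = -12/6889, Y = 12/83

Elasticity = (-12/6889) · (83 / (12/83)) = -1

Interpretation: for a small percentage change in X, the percentage change in Y is approximately -1.00 times as large.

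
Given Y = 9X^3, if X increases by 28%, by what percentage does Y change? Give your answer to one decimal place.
109.7%

For Y = 9X^3:
If X → X(1 + 0.28)
Then Y → Y · (1 + 0.28)^3
     ≈ Y · 2.0972

Percentage change = ((1 + 0.28)^3 − 1) × 100% ≈ 109.7%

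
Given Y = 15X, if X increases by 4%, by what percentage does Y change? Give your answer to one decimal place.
4.0%

For Y = 15X:
If X → X(1 + 0.04)
Then Y → Y · (1 + 0.04)^1
     = Y · 1.0400

Percentage change = ((1 + 0.04)^1 − 1) × 100% = 4.0%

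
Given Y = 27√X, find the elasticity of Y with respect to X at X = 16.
Elasticity = 1/2

Elasticity = (dY/dX) · (X/Y)

dY/dX = 27/(2·√X)
At X = 16: dY/dX = 27/8, Y = 108

Elasticity = (27/8) · (16 / 108) = 1/2

Interpretation: for a small percentage change in X, the percentage change in Y is approximately 0.50 times as large.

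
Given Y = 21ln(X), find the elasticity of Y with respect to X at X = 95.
Elasticity = 1/ln(95) ≈ 0.2196

Elasticity = (dY/dX) · (X/Y)

dY/dX = 21/X
At X = 95: dY/dX = 21/95, Y = 21·ln(95)

Elasticity = (21/95) · (95 / (21·ln(95))) = 1/ln(95) ≈ 0.2196

Interpretation: for a small percentage change in X, the percentage change in Y is approximately 0.22 times as large.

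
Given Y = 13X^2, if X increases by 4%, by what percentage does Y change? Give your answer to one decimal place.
8.2%

For Y = 13X^2:
If X → X(1 + 0.04)
Then Y → Y · (1 + 0.04)^2
     = Y · 1.0816

Percentage change = ((1 + 0.04)^2 − 1) × 100% ≈ 8.2%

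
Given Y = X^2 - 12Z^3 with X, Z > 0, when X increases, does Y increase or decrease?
Y increases

Taking the partial derivative:
∂Y/∂X = 2X

∂Y/∂X = 2X > 0 (assuming positive values)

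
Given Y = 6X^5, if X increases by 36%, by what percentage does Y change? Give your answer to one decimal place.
365.3%

For Y = 6X^5:
If X → X(1 + 0.36)
Then Y → Y · (1 + 0.36)^5
     ≈ Y · 4.6526

Percentage change = ((1 + 0.36)^5 − 1) × 100% ≈ 365.3%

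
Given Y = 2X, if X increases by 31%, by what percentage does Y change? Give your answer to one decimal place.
31.0%

For Y = 2X:
If X → X(1 + 0.31)
Then Y → Y · (1 + 0.31)^1
     = Y · 1.3100

Percentage change = ((1 + 0.31)^1 − 1) × 100% = 31.0%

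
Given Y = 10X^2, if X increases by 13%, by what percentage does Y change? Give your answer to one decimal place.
27.7%

For Y = 10X^2:
If X → X(1 + 0.13)
Then Y → Y · (1 + 0.13)^2
     = Y · 1.2769

Percentage change = ((1 + 0.13)^2 − 1) × 100% ≈ 27.7%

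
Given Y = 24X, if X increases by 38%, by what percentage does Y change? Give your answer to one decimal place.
38.0%

For Y = 24X:
If X → X(1 + 0.38)
Then Y → Y · (1 + 0.38)^1
     = Y · 1.3800

Percentage change = ((1 + 0.38)^1 − 1) × 100% = 38.0%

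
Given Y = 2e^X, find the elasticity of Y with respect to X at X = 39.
Elasticity = 39

Elasticity = (dY/dX) · (X/Y)

dY/dX = 2·e^X
At X = 39: dY/dX = 2·e^39, Y = 2·e^39

Elasticity = (2·e^39) · (39 / (2·e^39)) = 39

Interpretation: for a small percentage change in X, the percentage change in Y is approximately 39.00 times as large.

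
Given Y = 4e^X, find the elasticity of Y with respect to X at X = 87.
Elasticity = 87

Elasticity = (dY/dX) · (X/Y)

dY/dX = 4·e^X
At X = 87: dY/dX = 4·e^87, Y = 4·e^87

Elasticity = (4·e^87) · (87 / (4·e^87)) = 87

Interpretation: for a small percentage change in X, the percentage change in Y is approximately 87.00 times as large.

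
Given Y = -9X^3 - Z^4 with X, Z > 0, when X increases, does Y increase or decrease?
Y decreases

Taking the partial derivative:
∂Y/∂X = -27X^2

∂Y/∂X = -27X^2 < 0 (assuming positive values)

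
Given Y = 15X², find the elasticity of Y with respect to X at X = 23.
Elasticity = 2

Elasticity = (dY/dX) · (X/Y)

dY/dX = 30·X
At X = 23: dY/dX = 690, Y = 7935

Elasticity = 690 · (23 / 7935) = 2

Interpretation: for a small percentage change in X, the percentage change in Y is approximately 2.00 times as large.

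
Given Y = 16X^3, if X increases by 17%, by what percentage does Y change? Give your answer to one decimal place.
60.2%

For Y = 16X^3:
If X → X(1 + 0.17)
Then Y → Y · (1 + 0.17)^3
     ≈ Y · 1.6016

Percentage change = ((1 + 0.17)^3 − 1) × 100% ≈ 60.2%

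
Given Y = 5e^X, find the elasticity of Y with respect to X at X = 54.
Elasticity = 54

Elasticity = (dY/dX) · (X/Y)

dY/dX = 5·e^X
At X = 54: dY/dX = 5·e^54, Y = 5·e^54

Elasticity = (5·e^54) · (54 / (5·e^54)) = 54

Interpretation: for a small percentage change in X, the percentage change in Y is approximately 54.00 times as large.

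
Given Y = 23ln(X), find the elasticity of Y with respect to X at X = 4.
Elasticity = 1/ln(4) ≈ 0.7213

Elasticity = (dY/dX) · (X/Y)

dY/dX = 23/X
At X = 4: dY/dX = 23/4, Y = 23·ln(4)

Elasticity = (23/4) · (4 / (23·ln(4))) = 1/ln(4) ≈ 0.7213

Interpretation: for a small percentage change in X, the percentage change in Y is approximately 0.72 times as large.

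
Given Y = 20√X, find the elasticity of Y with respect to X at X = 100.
Elasticity = 1/2

Elasticity = (dY/dX) · (X/Y)

dY/dX = 10/√X
At X = 100: dY/dX = 1, Y = 200

Elasticity = 1 · (100 / 200) = 1/2

Interpretation: for a small percentage change in X, the percentage change in Y is approximately 0.50 times as large.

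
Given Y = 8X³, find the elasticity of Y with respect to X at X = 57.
Elasticity = 3

Elasticity = (dY/dX) · (X/Y)

dY/dX = 24·X²
At X = 57: dY/dX = 77976, Y = 1481544

Elasticity = 77976 · (57 / 1481544) = 3

Interpretation: for a small percentage change in X, the percentage change in Y is approximately 3.00 times as large.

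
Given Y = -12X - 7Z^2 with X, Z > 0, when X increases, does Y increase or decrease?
Y decreases

Taking the partial derivative:
∂Y/∂X = -12

∂Y/∂X = -12 < 0 (assuming positive values)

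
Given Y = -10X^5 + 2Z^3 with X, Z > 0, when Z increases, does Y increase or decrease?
Y increases

Taking the partial derivative:
∂Y/∂Z = 6Z^2

∂Y/∂Z = 6Z^2 > 0 (assuming positive values)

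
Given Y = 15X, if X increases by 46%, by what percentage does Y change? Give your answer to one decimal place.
46.0%

For Y = 15X:
If X → X(1 + 0.46)
Then Y → Y · (1 + 0.46)^1
     = Y · 1.4600

Percentage change = ((1 + 0.46)^1 − 1) × 100% = 46.0%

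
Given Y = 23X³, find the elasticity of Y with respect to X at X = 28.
Elasticity = 3

Elasticity = (dY/dX) · (X/Y)

dY/dX = 69·X²
At X = 28: dY/dX = 54096, Y = 504896

Elasticity = 54096 · (28 / 504896) = 3

Interpretation: for a small percentage change in X, the percentage change in Y is approximately 3.00 times as large.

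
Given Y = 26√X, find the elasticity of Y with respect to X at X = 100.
Elasticity = 1/2

Elasticity = (dY/dX) · (X/Y)

dY/dX = 13/√X
At X = 100: dY/dX = 13/10, Y = 260

Elasticity = (13/10) · (100 / 260) = 1/2

Interpretation: for a small percentage change in X, the percentage change in Y is approximately 0.50 times as large.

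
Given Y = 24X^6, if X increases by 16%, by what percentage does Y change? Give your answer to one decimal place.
143.6%

For Y = 24X^6:
If X → X(1 + 0.16)
Then Y → Y · (1 + 0.16)^6
     ≈ Y · 2.4364

Percentage change = ((1 + 0.16)^6 − 1) × 100% ≈ 143.6%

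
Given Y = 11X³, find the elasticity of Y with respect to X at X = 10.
Elasticity = 3

Elasticity = (dY/dX) · (X/Y)

dY/dX = 33·X²
At X = 10: dY/dX = 3300, Y = 11000

Elasticity = 3300 · (10 / 11000) = 3

Interpretation: for a small percentage change in X, the percentage change in Y is approximately 3.00 times as large.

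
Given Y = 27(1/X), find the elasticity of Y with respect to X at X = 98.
Elasticity = -1

Elasticity = (dY/dX) · (X/Y)

dY/dX = -27/X²
At X = 98: dY/dX = -27/9604, Y = 27/98

Elasticity = (-27/9604) · (98 / (27/98)) = -1

Interpretation: for a small percentage change in X, the percentage change in Y is approximately -1.00 times as large.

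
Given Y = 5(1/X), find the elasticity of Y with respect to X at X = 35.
Elasticity = -1

Elasticity = (dY/dX) · (X/Y)

dY/dX = -5/X²
At X = 35: dY/dX = -1/245, Y = 1/7

Elasticity = (-1/245) · (35 / (1/7)) = -1

Interpretation: for a small percentage change in X, the percentage change in Y is approximately -1.00 times as large.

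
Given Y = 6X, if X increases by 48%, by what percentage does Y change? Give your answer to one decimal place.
48.0%

For Y = 6X:
If X → X(1 + 0.48)
Then Y → Y · (1 + 0.48)^1
     = Y · 1.4800

Percentage change = ((1 + 0.48)^1 − 1) × 100% = 48.0%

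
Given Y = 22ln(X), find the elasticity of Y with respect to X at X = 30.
Elasticity = 1/ln(30) ≈ 0.2940

Elasticity = (dY/dX) · (X/Y)

dY/dX = 22/X
At X = 30: dY/dX = 11/15, Y = 22·ln(30)

Elasticity = (11/15) · (30 / (22·ln(30))) = 1/ln(30) ≈ 0.2940

Interpretation: for a small percentage change in X, the percentage change in Y is approximately 0.29 times as large.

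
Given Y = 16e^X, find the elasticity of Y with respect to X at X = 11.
Elasticity = 11

Elasticity = (dY/dX) · (X/Y)

dY/dX = 16·e^X
At X = 11: dY/dX = 16·e^11, Y = 16·e^11

Elasticity = (16·e^11) · (11 / (16·e^11)) = 11

Interpretation: for a small percentage change in X, the percentage change in Y is approximately 11.00 times as large.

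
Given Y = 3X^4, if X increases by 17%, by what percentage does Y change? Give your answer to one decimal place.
87.4%

For Y = 3X^4:
If X → X(1 + 0.17)
Then Y → Y · (1 + 0.17)^4
     ≈ Y · 1.8739

Percentage change = ((1 + 0.17)^4 − 1) × 100% ≈ 87.4%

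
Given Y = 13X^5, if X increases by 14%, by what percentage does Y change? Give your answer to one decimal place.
92.5%

For Y = 13X^5:
If X → X(1 + 0.14)
Then Y → Y · (1 + 0.14)^5
     ≈ Y · 1.9254

Percentage change = ((1 + 0.14)^5 − 1) × 100% ≈ 92.5%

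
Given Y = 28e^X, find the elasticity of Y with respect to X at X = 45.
Elasticity = 45

Elasticity = (dY/dX) · (X/Y)

dY/dX = 28·e^X
At X = 45: dY/dX = 28·e^45, Y = 28·e^45

Elasticity = (28·e^45) · (45 / (28·e^45)) = 45

Interpretation: for a small percentage change in X, the percentage change in Y is approximately 45.00 times as large.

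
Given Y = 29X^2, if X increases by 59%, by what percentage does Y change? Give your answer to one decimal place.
152.8%

For Y = 29X^2:
If X → X(1 + 0.59)
Then Y → Y · (1 + 0.59)^2
     = Y · 2.5281

Percentage change = ((1 + 0.59)^2 − 1) × 100% ≈ 152.8%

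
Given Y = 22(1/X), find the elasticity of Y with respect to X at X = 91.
Elasticity = -1

Elasticity = (dY/dX) · (X/Y)

dY/dX = -22/X²
At X = 91: dY/dX = -22/8281, Y = 22/91

Elasticity = (-22/8281) · (91 / (22/91)) = -1

Interpretation: for a small percentage change in X, the percentage change in Y is approximately -1.00 times as large.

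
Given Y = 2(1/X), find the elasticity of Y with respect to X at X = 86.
Elasticity = -1

Elasticity = (dY/dX) · (X/Y)

dY/dX = -2/X²
At X = 86: dY/dX = -1/3698, Y = 1/43

Elasticity = (-1/3698) · (86 / (1/43)) = -1

Interpretation: for a small percentage change in X, the percentage change in Y is approximately -1.00 times as large.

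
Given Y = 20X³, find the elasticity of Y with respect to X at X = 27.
Elasticity = 3

Elasticity = (dY/dX) · (X/Y)

dY/dX = 60·X²
At X = 27: dY/dX = 43740, Y = 393660

Elasticity = 43740 · (27 / 393660) = 3

Interpretation: for a small percentage change in X, the percentage change in Y is approximately 3.00 times as large.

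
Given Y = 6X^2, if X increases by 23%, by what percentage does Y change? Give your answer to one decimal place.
51.3%

For Y = 6X^2:
If X → X(1 + 0.23)
Then Y → Y · (1 + 0.23)^2
     = Y · 1.5129

Percentage change = ((1 + 0.23)^2 − 1) × 100% ≈ 51.3%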